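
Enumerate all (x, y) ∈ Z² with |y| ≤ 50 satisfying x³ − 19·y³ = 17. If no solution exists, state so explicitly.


The equation is x³ - 19y³ = 17. For fixed y, x³ = 19·y³ + 17, so a solution requires the RHS to be a perfect cube.
Strategy: iterate y from -50 to 50, compute RHS = 19·y³ + 17, and check whether it is a (positive or negative) perfect cube.
Check small values of y:
  y = 0: RHS = 17 is not a perfect cube.
  y = 1: RHS = 36 is not a perfect cube.
  y = -1: RHS = -2 is not a perfect cube.
  y = 2: RHS = 169 is not a perfect cube.
  y = -2: RHS = -135 is not a perfect cube.
  y = 3: RHS = 530 is not a perfect cube.
  y = -3: RHS = -496 is not a perfect cube.
Continuing the search up to |y| = 50 finds no solutions either.
No (x, y) in the scanned range satisfies the equation.

No integer solutions with |y| ≤ 50.


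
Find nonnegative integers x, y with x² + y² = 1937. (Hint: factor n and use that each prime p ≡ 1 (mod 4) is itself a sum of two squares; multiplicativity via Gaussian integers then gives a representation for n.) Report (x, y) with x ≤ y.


Step 1: Factor n = 1937 = 13 · 149.
Step 2: Check the mod-4 condition on each prime factor: 13 ≡ 1 (mod 4), exponent 1; 149 ≡ 1 (mod 4), exponent 1.
All primes ≡ 3 (mod 4) appear to even exponent (or don't appear), so by the two-squares theorem n IS expressible as a sum of two squares.
Step 3: Build a representation. Here n = 13 · 149 is a product of primes ≡ 1 (mod 4). Each prime p ≡ 1 (mod 4) is itself a sum of two squares; find a² by testing p − a² for a perfect square:
  13: 13 − 1² = 12, 13 − 2² = 9 = 3² ⇒ 13 = 2² + 3².
  149: 149 − 1² = 148, 149 − 2² = 145, 149 − 3² = 140, 149 − 4² = 133, 149 − 5² = 124, 149 − 6² = 113, 149 − 7² = 100 = 10² ⇒ 149 = 7² + 10².
  Combine using the Brahmagupta–Fibonacci identity (a² + b²)(c² + d²) = (ac − bd)² + (ad + bc)² = (ac + bd)² + (ad − bc)²:
  13 · 149 = 1937: from (2² + 3²)(7² + 10²), take (2·7 − 3·10, 2·10 + 3·7) = (14 − 30, 20 + 21) = (-16, 41); dropping signs (only squares matter) gives (16, 41); check 16² + 41² = 256 + 1681 = 1937 ✓.
Step 4: Order so x ≤ y and verify: 16² + 41² = 256 + 1681 = 1937 = n. ✓

n = 1937 = 16² + 41² (one valid representation with x ≤ y).


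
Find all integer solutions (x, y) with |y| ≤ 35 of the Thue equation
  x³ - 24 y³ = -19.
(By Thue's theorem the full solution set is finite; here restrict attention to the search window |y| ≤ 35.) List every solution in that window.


The equation is x³ - 24y³ = -19. For fixed y, x³ = 24·y³ − 19, so a solution requires the RHS to be a perfect cube.
Strategy: iterate y from -35 to 35, compute RHS = 24·y³ − 19, and check whether it is a (positive or negative) perfect cube.
Check small values of y:
  y = 0: RHS = -19 is not a perfect cube.
  y = 1: RHS = 5 is not a perfect cube.
  y = -1: RHS = -43 is not a perfect cube.
  y = 2: RHS = 173 is not a perfect cube.
  y = -2: RHS = -211 is not a perfect cube.
  y = 3: RHS = 629 is not a perfect cube.
  y = -3: RHS = -667 is not a perfect cube.
Continuing the search up to |y| = 35 finds no solutions either.
No (x, y) in the scanned range satisfies the equation.

No integer solutions with |y| ≤ 35.


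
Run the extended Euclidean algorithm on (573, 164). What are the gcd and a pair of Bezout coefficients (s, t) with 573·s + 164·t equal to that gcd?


Euclidean algorithm on (573, 164) — divide until remainder is 0:
  573 = 3 · 164 + 81
  164 = 2 · 81 + 2
  81 = 40 · 2 + 1
  2 = 2 · 1 + 0
gcd(573, 164) = 1.
Track Bezout coefficients alongside the remainders: start with r₀ = 573 = a·1 + b·0 (s = 1, t = 0) and r₁ = 164 = a·0 + b·1 (s = 0, t = 1); each new remainder r_{k+1} = r_{k-1} − q_k·r_k inherits s_{k+1} = s_{k-1} − q_k·s_k, t_{k+1} = t_{k-1} − q_k·t_k, so r_k = a·s_k + b·t_k at every step:
  q = 3: r = 81, s = 1 − 3·0 = 1, t = 0 − 3·1 = -3  (check: 573·1 + 164·(-3) = 81)
  q = 2: r = 2, s = 0 − 2·1 = -2, t = 1 − 2·(-3) = 7  (check: 573·(-2) + 164·7 = 2)
  q = 40: r = 1, s = 1 − 40·(-2) = 81, t = -3 − 40·7 = -283  (check: 573·81 + 164·(-283) = 1)
The row with r = 1 (the gcd) gives the Bezout coefficients s = 81, t = -283.
Result: 573 · (81) + 164 · (-283) = 1.

gcd(573, 164) = 1; s = 81, t = -283 (check: 573·81 + 164·(-283) = 1).


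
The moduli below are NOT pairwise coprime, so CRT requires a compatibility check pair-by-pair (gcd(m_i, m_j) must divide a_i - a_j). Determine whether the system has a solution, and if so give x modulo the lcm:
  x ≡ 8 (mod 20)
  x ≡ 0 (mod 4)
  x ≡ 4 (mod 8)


Moduli 20, 4, 8 are not pairwise coprime, so CRT works modulo lcm(m_i) when all pairwise compatibility conditions hold.
Pairwise compatibility: gcd(m_i, m_j) must divide a_i - a_j for every pair.
Merge one congruence at a time:
  Start: x ≡ 8 (mod 20).
  Combine with x ≡ 0 (mod 4): gcd(20, 4) = 4; 0 - 8 = -8, which IS divisible by 4, so compatible.
    Write x = 8 + 20·t and substitute into x ≡ 0 (mod 4): 20·t ≡ 0 − 8 = -8 (mod 4).
    Divide the congruence (and modulus) by g = 4: 5·t ≡ -2 (mod 1).
    Modulo 1 every t works; take t = 0.
    Then x = 8 + 20·0 = 8, valid modulo lcm(20, 4) = 20: x ≡ 8 (mod 20).
  Combine with x ≡ 4 (mod 8): gcd(20, 8) = 4; 4 - 8 = -4, which IS divisible by 4, so compatible.
    Write x = 8 + 20·t and substitute into x ≡ 4 (mod 8): 20·t ≡ 4 − 8 = -4 (mod 8).
    Divide the congruence (and modulus) by g = 4: 5·t ≡ -1 (mod 2).
    Reduce coefficients mod 2: 1·t ≡ 1 (mod 2).
    So t ≡ 1 (mod 2).
    Then x = 8 + 20·1 = 28, valid modulo lcm(20, 8) = 40: x ≡ 28 (mod 40).
Verify: 28 mod 20 = 8, 28 mod 4 = 0, 28 mod 8 = 4.

x ≡ 28 (mod 40).


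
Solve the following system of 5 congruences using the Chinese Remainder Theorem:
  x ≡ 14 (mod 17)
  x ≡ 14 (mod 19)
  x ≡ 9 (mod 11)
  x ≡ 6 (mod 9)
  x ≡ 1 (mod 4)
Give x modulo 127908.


Product of moduli M = 17 · 19 · 11 · 9 · 4 = 127908.
Merge one congruence at a time:
  Start: x ≡ 14 (mod 17).
  Combine with x ≡ 14 (mod 19); new modulus lcm = 323.
    Write x = 14 + 17·t and substitute into x ≡ 14 (mod 19): 17·t ≡ 14 − 14 = 0 (mod 19).
    The inverse of 17 mod 19 is 9 (since 17·9 = 153 = 8·19 + 1), so t ≡ 9·0 = 0 ≡ 0 (mod 19).
    Then x = 14 + 17·0 = 14, valid modulo lcm(17, 19) = 323: x ≡ 14 (mod 323).
  Combine with x ≡ 9 (mod 11); new modulus lcm = 3553.
    Write x = 14 + 323·t and substitute into x ≡ 9 (mod 11): 323·t ≡ 9 − 14 = -5 (mod 11).
    Reduce coefficients mod 11: 4·t ≡ 6 (mod 11).
    The inverse of 4 mod 11 is 3 (since 4·3 = 12 = 1·11 + 1), so t ≡ 3·6 = 18 ≡ 7 (mod 11).
    Then x = 14 + 323·7 = 2275, valid modulo lcm(323, 11) = 3553: x ≡ 2275 (mod 3553).
  Combine with x ≡ 6 (mod 9); new modulus lcm = 31977.
    Write x = 2275 + 3553·t and substitute into x ≡ 6 (mod 9): 3553·t ≡ 6 − 2275 = -2269 (mod 9).
    Reduce coefficients mod 9: 7·t ≡ 8 (mod 9).
    The inverse of 7 mod 9 is 4 (since 7·4 = 28 = 3·9 + 1), so t ≡ 4·8 = 32 ≡ 5 (mod 9).
    Then x = 2275 + 3553·5 = 20040, valid modulo lcm(3553, 9) = 31977: x ≡ 20040 (mod 31977).
  Combine with x ≡ 1 (mod 4); new modulus lcm = 127908.
    Write x = 20040 + 31977·t and substitute into x ≡ 1 (mod 4): 31977·t ≡ 1 − 20040 = -20039 (mod 4).
    Reduce coefficients mod 4: 1·t ≡ 1 (mod 4).
    So t ≡ 1 (mod 4).
    Then x = 20040 + 31977·1 = 52017, valid modulo lcm(31977, 4) = 127908: x ≡ 52017 (mod 127908).
Verify against each original: 52017 mod 17 = 14, 52017 mod 19 = 14, 52017 mod 11 = 9, 52017 mod 9 = 6, 52017 mod 4 = 1.

x ≡ 52017 (mod 127908).


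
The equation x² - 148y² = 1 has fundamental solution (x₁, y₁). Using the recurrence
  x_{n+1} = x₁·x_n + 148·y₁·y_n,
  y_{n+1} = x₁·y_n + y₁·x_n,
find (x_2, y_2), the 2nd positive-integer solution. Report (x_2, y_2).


Step 1: Find the fundamental solution (x₁, y₁) of x² - 148y² = 1.
  Expand √148 as a continued fraction. a₀ = ⌊√148⌋ = 12; iterate m_{k+1} = d_k·a_k − m_k, d_{k+1} = (148 − m_{k+1}²)/d_k, a_{k+1} = ⌊(a₀ + m_{k+1})/d_{k+1}⌋ (starting m₀ = 0, d₀ = 1), with convergents p_k = a_k·p_{k-1} + p_{k-2}, q_k = a_k·q_{k-1} + q_{k-2} (p₋₁ = 1, q₋₁ = 0):
  k = 0: a₀ = 12; p₀/q₀ = 12/1; p₀² − 148·q₀² = 144 − 148 = -4.
  k = 1: m = 12, d = 4, a = ⌊(12 + 12)/4⌋ = 6; p/q = (6·12 + 1)/(6·1 + 0) = 73/6; p² − 148·q² = 5329 − 5328 = 1.
  The first convergent with p² − 148·q² = 1 gives the fundamental solution (x₁, y₁) = (73, 6).
Step 2: Apply the recurrence (x_{n+1}, y_{n+1}) = (x₁x_n + 148y₁y_n, x₁y_n + y₁x_n) repeatedly.
  From (x_1, y_1) = (73, 6): x_2 = 73·73 + 148·6·6 = 10657; y_2 = 73·6 + 6·73 = 876.
Step 3: Verify x_2² - 148·y_2² = 113571649 - 113571648 = 1 (should be 1). ✓

(x_1, y_1) = (73, 6); (x_2, y_2) = (10657, 876).


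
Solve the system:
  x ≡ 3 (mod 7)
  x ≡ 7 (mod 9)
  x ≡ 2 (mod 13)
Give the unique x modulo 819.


Moduli 7, 9, 13 are pairwise coprime; by CRT there is a unique solution modulo M = 7 · 9 · 13 = 819.
Solve pairwise, accumulating the modulus:
  Start with x ≡ 3 (mod 7).
  Combine with x ≡ 7 (mod 9): since gcd(7, 9) = 1, we get a unique residue mod 63.
    Write x = 3 + 7·t and substitute into x ≡ 7 (mod 9): 7·t ≡ 7 − 3 = 4 (mod 9).
    The inverse of 7 mod 9 is 4 (since 7·4 = 28 = 3·9 + 1), so t ≡ 4·4 = 16 ≡ 7 (mod 9).
    Then x = 3 + 7·7 = 52, valid modulo lcm(7, 9) = 63: x ≡ 52 (mod 63).
  Combine with x ≡ 2 (mod 13): since gcd(63, 13) = 1, we get a unique residue mod 819.
    Write x = 52 + 63·t and substitute into x ≡ 2 (mod 13): 63·t ≡ 2 − 52 = -50 (mod 13).
    Reduce coefficients mod 13: 11·t ≡ 2 (mod 13).
    The inverse of 11 mod 13 is 6 (since 11·6 = 66 = 5·13 + 1), so t ≡ 6·2 = 12 ≡ 12 (mod 13).
    Then x = 52 + 63·12 = 808, valid modulo lcm(63, 13) = 819: x ≡ 808 (mod 819).
Verify: 808 mod 7 = 3 ✓, 808 mod 9 = 7 ✓, 808 mod 13 = 2 ✓.

x ≡ 808 (mod 819).


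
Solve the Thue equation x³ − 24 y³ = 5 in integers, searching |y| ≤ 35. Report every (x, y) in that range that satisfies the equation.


The equation is x³ - 24y³ = 5. For fixed y, x³ = 24·y³ + 5, so a solution requires the RHS to be a perfect cube.
Strategy: iterate y from -35 to 35, compute RHS = 24·y³ + 5, and check whether it is a (positive or negative) perfect cube.
Check small values of y:
  y = 0: RHS = 5 is not a perfect cube.
  y = 1: RHS = 29 is not a perfect cube.
  y = -1: RHS = -19 is not a perfect cube.
  y = 2: RHS = 197 is not a perfect cube.
  y = -2: RHS = -187 is not a perfect cube.
  y = 3: RHS = 653 is not a perfect cube.
  y = -3: RHS = -643 is not a perfect cube.
Continuing the search up to |y| = 35 finds no solutions either.
No (x, y) in the scanned range satisfies the equation.

No integer solutions with |y| ≤ 35.


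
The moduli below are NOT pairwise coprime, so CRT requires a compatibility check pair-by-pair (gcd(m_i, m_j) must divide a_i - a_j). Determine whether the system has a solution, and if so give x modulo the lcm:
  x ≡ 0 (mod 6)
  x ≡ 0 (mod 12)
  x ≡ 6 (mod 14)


Moduli 6, 12, 14 are not pairwise coprime, so CRT works modulo lcm(m_i) when all pairwise compatibility conditions hold.
Pairwise compatibility: gcd(m_i, m_j) must divide a_i - a_j for every pair.
Merge one congruence at a time:
  Start: x ≡ 0 (mod 6).
  Combine with x ≡ 0 (mod 12): gcd(6, 12) = 6; 0 - 0 = 0, which IS divisible by 6, so compatible.
    Write x = 0 + 6·t and substitute into x ≡ 0 (mod 12): 6·t ≡ 0 − 0 = 0 (mod 12).
    Divide the congruence (and modulus) by g = 6: 1·t ≡ 0 (mod 2).
    So t ≡ 0 (mod 2).
    Then x = 0 + 6·0 = 0, valid modulo lcm(6, 12) = 12: x ≡ 0 (mod 12).
  Combine with x ≡ 6 (mod 14): gcd(12, 14) = 2; 6 - 0 = 6, which IS divisible by 2, so compatible.
    Write x = 0 + 12·t and substitute into x ≡ 6 (mod 14): 12·t ≡ 6 − 0 = 6 (mod 14).
    Divide the congruence (and modulus) by g = 2: 6·t ≡ 3 (mod 7).
    The inverse of 6 mod 7 is 6 (since 6·6 = 36 = 5·7 + 1), so t ≡ 6·3 = 18 ≡ 4 (mod 7).
    Then x = 0 + 12·4 = 48, valid modulo lcm(12, 14) = 84: x ≡ 48 (mod 84).
Verify: 48 mod 6 = 0, 48 mod 12 = 0, 48 mod 14 = 6.

x ≡ 48 (mod 84).


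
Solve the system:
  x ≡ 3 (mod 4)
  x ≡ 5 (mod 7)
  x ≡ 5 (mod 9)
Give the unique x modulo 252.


Moduli 4, 7, 9 are pairwise coprime; by CRT there is a unique solution modulo M = 4 · 7 · 9 = 252.
Solve pairwise, accumulating the modulus:
  Start with x ≡ 3 (mod 4).
  Combine with x ≡ 5 (mod 7): since gcd(4, 7) = 1, we get a unique residue mod 28.
    Write x = 3 + 4·t and substitute into x ≡ 5 (mod 7): 4·t ≡ 5 − 3 = 2 (mod 7).
    The inverse of 4 mod 7 is 2 (since 4·2 = 8 = 1·7 + 1), so t ≡ 2·2 = 4 ≡ 4 (mod 7).
    Then x = 3 + 4·4 = 19, valid modulo lcm(4, 7) = 28: x ≡ 19 (mod 28).
  Combine with x ≡ 5 (mod 9): since gcd(28, 9) = 1, we get a unique residue mod 252.
    Write x = 19 + 28·t and substitute into x ≡ 5 (mod 9): 28·t ≡ 5 − 19 = -14 (mod 9).
    Reduce coefficients mod 9: 1·t ≡ 4 (mod 9).
    So t ≡ 4 (mod 9).
    Then x = 19 + 28·4 = 131, valid modulo lcm(28, 9) = 252: x ≡ 131 (mod 252).
Verify: 131 mod 4 = 3 ✓, 131 mod 7 = 5 ✓, 131 mod 9 = 5 ✓.

x ≡ 131 (mod 252).


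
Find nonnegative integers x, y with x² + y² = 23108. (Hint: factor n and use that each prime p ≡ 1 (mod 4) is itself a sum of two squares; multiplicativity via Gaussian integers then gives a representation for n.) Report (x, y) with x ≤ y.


Step 1: Factor n = 23108 = 2^2 · 53 · 109.
Step 2: Check the mod-4 condition on each prime factor: 2 = 2 (special); 53 ≡ 1 (mod 4), exponent 1; 109 ≡ 1 (mod 4), exponent 1.
All primes ≡ 3 (mod 4) appear to even exponent (or don't appear), so by the two-squares theorem n IS expressible as a sum of two squares.
Step 3: Build a representation. Group n = k² · m with k = 2 and m = 53 · 109 = 5777 (a product of primes ≡ 1 (mod 4)); a representation of m scales to one of n via (k·x)² + (k·y)² = k²(x² + y²). Each prime p ≡ 1 (mod 4) is itself a sum of two squares; find a² by testing p − a² for a perfect square:
  53: 53 − 1² = 52, 53 − 2² = 49 = 7² ⇒ 53 = 2² + 7².
  109: 109 − 1² = 108, 109 − 2² = 105, 109 − 3² = 100 = 10² ⇒ 109 = 3² + 10².
  Combine using the Brahmagupta–Fibonacci identity (a² + b²)(c² + d²) = (ac − bd)² + (ad + bc)² = (ac + bd)² + (ad − bc)²:
  53 · 109 = 5777: from (2² + 7²)(3² + 10²), take (2·3 − 7·10, 2·10 + 7·3) = (6 − 70, 20 + 21) = (-64, 41); dropping signs (only squares matter) gives (64, 41); check 64² + 41² = 4096 + 1681 = 5777 ✓.
  Scale by k = 2: (2·64, 2·41) = (128, 82).
Step 4: Order so x ≤ y and verify: 82² + 128² = 6724 + 16384 = 23108 = n. ✓

n = 23108 = 82² + 128² (one valid representation with x ≤ y).


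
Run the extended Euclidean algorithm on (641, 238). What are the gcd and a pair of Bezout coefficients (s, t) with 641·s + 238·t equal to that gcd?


Euclidean algorithm on (641, 238) — divide until remainder is 0:
  641 = 2 · 238 + 165
  238 = 1 · 165 + 73
  165 = 2 · 73 + 19
  73 = 3 · 19 + 16
  19 = 1 · 16 + 3
  16 = 5 · 3 + 1
  3 = 3 · 1 + 0
gcd(641, 238) = 1.
Track Bezout coefficients alongside the remainders: start with r₀ = 641 = a·1 + b·0 (s = 1, t = 0) and r₁ = 238 = a·0 + b·1 (s = 0, t = 1); each new remainder r_{k+1} = r_{k-1} − q_k·r_k inherits s_{k+1} = s_{k-1} − q_k·s_k, t_{k+1} = t_{k-1} − q_k·t_k, so r_k = a·s_k + b·t_k at every step:
  q = 2: r = 165, s = 1 − 2·0 = 1, t = 0 − 2·1 = -2  (check: 641·1 + 238·(-2) = 165)
  q = 1: r = 73, s = 0 − 1·1 = -1, t = 1 − 1·(-2) = 3  (check: 641·(-1) + 238·3 = 73)
  q = 2: r = 19, s = 1 − 2·(-1) = 3, t = -2 − 2·3 = -8  (check: 641·3 + 238·(-8) = 19)
  q = 3: r = 16, s = -1 − 3·3 = -10, t = 3 − 3·(-8) = 27  (check: 641·(-10) + 238·27 = 16)
  q = 1: r = 3, s = 3 − 1·(-10) = 13, t = -8 − 1·27 = -35  (check: 641·13 + 238·(-35) = 3)
  q = 5: r = 1, s = -10 − 5·13 = -75, t = 27 − 5·(-35) = 202  (check: 641·(-75) + 238·202 = 1)
The row with r = 1 (the gcd) gives the Bezout coefficients s = -75, t = 202.
Result: 641 · (-75) + 238 · (202) = 1.

gcd(641, 238) = 1; s = -75, t = 202 (check: 641·(-75) + 238·202 = 1).


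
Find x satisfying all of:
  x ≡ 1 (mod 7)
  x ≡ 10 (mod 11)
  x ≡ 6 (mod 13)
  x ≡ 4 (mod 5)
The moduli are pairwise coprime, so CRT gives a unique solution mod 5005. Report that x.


Product of moduli M = 7 · 11 · 13 · 5 = 5005.
Merge one congruence at a time:
  Start: x ≡ 1 (mod 7).
  Combine with x ≡ 10 (mod 11); new modulus lcm = 77.
    Write x = 1 + 7·t and substitute into x ≡ 10 (mod 11): 7·t ≡ 10 − 1 = 9 (mod 11).
    The inverse of 7 mod 11 is 8 (since 7·8 = 56 = 5·11 + 1), so t ≡ 8·9 = 72 ≡ 6 (mod 11).
    Then x = 1 + 7·6 = 43, valid modulo lcm(7, 11) = 77: x ≡ 43 (mod 77).
  Combine with x ≡ 6 (mod 13); new modulus lcm = 1001.
    Write x = 43 + 77·t and substitute into x ≡ 6 (mod 13): 77·t ≡ 6 − 43 = -37 (mod 13).
    Reduce coefficients mod 13: 12·t ≡ 2 (mod 13).
    The inverse of 12 mod 13 is 12 (since 12·12 = 144 = 11·13 + 1), so t ≡ 12·2 = 24 ≡ 11 (mod 13).
    Then x = 43 + 77·11 = 890, valid modulo lcm(77, 13) = 1001: x ≡ 890 (mod 1001).
  Combine with x ≡ 4 (mod 5); new modulus lcm = 5005.
    Write x = 890 + 1001·t and substitute into x ≡ 4 (mod 5): 1001·t ≡ 4 − 890 = -886 (mod 5).
    Reduce coefficients mod 5: 1·t ≡ 4 (mod 5).
    So t ≡ 4 (mod 5).
    Then x = 890 + 1001·4 = 4894, valid modulo lcm(1001, 5) = 5005: x ≡ 4894 (mod 5005).
Verify against each original: 4894 mod 7 = 1, 4894 mod 11 = 10, 4894 mod 13 = 6, 4894 mod 5 = 4.

x ≡ 4894 (mod 5005).


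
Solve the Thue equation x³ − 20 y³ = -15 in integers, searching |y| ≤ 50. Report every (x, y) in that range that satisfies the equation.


The equation is x³ - 20y³ = -15. For fixed y, x³ = 20·y³ − 15, so a solution requires the RHS to be a perfect cube.
Strategy: iterate y from -50 to 50, compute RHS = 20·y³ − 15, and check whether it is a (positive or negative) perfect cube.
Check small values of y:
  y = 0: RHS = -15 is not a perfect cube.
  y = 1: RHS = 5 is not a perfect cube.
  y = -1: RHS = -35 is not a perfect cube.
  y = 2: RHS = 145 is not a perfect cube.
  y = -2: RHS = -175 is not a perfect cube.
  y = 3: RHS = 525 is not a perfect cube.
  y = -3: RHS = -555 is not a perfect cube.
Continuing the search up to |y| = 50 finds no solutions either.
No (x, y) in the scanned range satisfies the equation.

No integer solutions with |y| ≤ 50.


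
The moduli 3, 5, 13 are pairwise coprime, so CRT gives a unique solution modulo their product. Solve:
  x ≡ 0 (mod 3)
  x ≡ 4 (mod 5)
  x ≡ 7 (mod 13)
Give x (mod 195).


Moduli 3, 5, 13 are pairwise coprime; by CRT there is a unique solution modulo M = 3 · 5 · 13 = 195.
Solve pairwise, accumulating the modulus:
  Start with x ≡ 0 (mod 3).
  Combine with x ≡ 4 (mod 5): since gcd(3, 5) = 1, we get a unique residue mod 15.
    Write x = 0 + 3·t and substitute into x ≡ 4 (mod 5): 3·t ≡ 4 − 0 = 4 (mod 5).
    The inverse of 3 mod 5 is 2 (since 3·2 = 6 = 1·5 + 1), so t ≡ 2·4 = 8 ≡ 3 (mod 5).
    Then x = 0 + 3·3 = 9, valid modulo lcm(3, 5) = 15: x ≡ 9 (mod 15).
  Combine with x ≡ 7 (mod 13): since gcd(15, 13) = 1, we get a unique residue mod 195.
    Write x = 9 + 15·t and substitute into x ≡ 7 (mod 13): 15·t ≡ 7 − 9 = -2 (mod 13).
    Reduce coefficients mod 13: 2·t ≡ 11 (mod 13).
    The inverse of 2 mod 13 is 7 (since 2·7 = 14 = 1·13 + 1), so t ≡ 7·11 = 77 ≡ 12 (mod 13).
    Then x = 9 + 15·12 = 189, valid modulo lcm(15, 13) = 195: x ≡ 189 (mod 195).
Verify: 189 mod 3 = 0 ✓, 189 mod 5 = 4 ✓, 189 mod 13 = 7 ✓.

x ≡ 189 (mod 195).


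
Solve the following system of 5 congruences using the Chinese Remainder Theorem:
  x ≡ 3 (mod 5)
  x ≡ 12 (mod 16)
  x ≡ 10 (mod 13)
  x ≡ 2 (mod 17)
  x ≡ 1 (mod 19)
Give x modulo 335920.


Product of moduli M = 5 · 16 · 13 · 17 · 19 = 335920.
Merge one congruence at a time:
  Start: x ≡ 3 (mod 5).
  Combine with x ≡ 12 (mod 16); new modulus lcm = 80.
    Write x = 3 + 5·t and substitute into x ≡ 12 (mod 16): 5·t ≡ 12 − 3 = 9 (mod 16).
    The inverse of 5 mod 16 is 13 (since 5·13 = 65 = 4·16 + 1), so t ≡ 13·9 = 117 ≡ 5 (mod 16).
    Then x = 3 + 5·5 = 28, valid modulo lcm(5, 16) = 80: x ≡ 28 (mod 80).
  Combine with x ≡ 10 (mod 13); new modulus lcm = 1040.
    Write x = 28 + 80·t and substitute into x ≡ 10 (mod 13): 80·t ≡ 10 − 28 = -18 (mod 13).
    Reduce coefficients mod 13: 2·t ≡ 8 (mod 13).
    The inverse of 2 mod 13 is 7 (since 2·7 = 14 = 1·13 + 1), so t ≡ 7·8 = 56 ≡ 4 (mod 13).
    Then x = 28 + 80·4 = 348, valid modulo lcm(80, 13) = 1040: x ≡ 348 (mod 1040).
  Combine with x ≡ 2 (mod 17); new modulus lcm = 17680.
    Write x = 348 + 1040·t and substitute into x ≡ 2 (mod 17): 1040·t ≡ 2 − 348 = -346 (mod 17).
    Reduce coefficients mod 17: 3·t ≡ 11 (mod 17).
    The inverse of 3 mod 17 is 6 (since 3·6 = 18 = 1·17 + 1), so t ≡ 6·11 = 66 ≡ 15 (mod 17).
    Then x = 348 + 1040·15 = 15948, valid modulo lcm(1040, 17) = 17680: x ≡ 15948 (mod 17680).
  Combine with x ≡ 1 (mod 19); new modulus lcm = 335920.
    Write x = 15948 + 17680·t and substitute into x ≡ 1 (mod 19): 17680·t ≡ 1 − 15948 = -15947 (mod 19).
    Reduce coefficients mod 19: 10·t ≡ 13 (mod 19).
    The inverse of 10 mod 19 is 2 (since 10·2 = 20 = 1·19 + 1), so t ≡ 2·13 = 26 ≡ 7 (mod 19).
    Then x = 15948 + 17680·7 = 139708, valid modulo lcm(17680, 19) = 335920: x ≡ 139708 (mod 335920).
Verify against each original: 139708 mod 5 = 3, 139708 mod 16 = 12, 139708 mod 13 = 10, 139708 mod 17 = 2, 139708 mod 19 = 1.

x ≡ 139708 (mod 335920).


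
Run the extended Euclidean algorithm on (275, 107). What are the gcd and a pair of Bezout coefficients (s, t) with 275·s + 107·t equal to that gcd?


Euclidean algorithm on (275, 107) — divide until remainder is 0:
  275 = 2 · 107 + 61
  107 = 1 · 61 + 46
  61 = 1 · 46 + 15
  46 = 3 · 15 + 1
  15 = 15 · 1 + 0
gcd(275, 107) = 1.
Track Bezout coefficients alongside the remainders: start with r₀ = 275 = a·1 + b·0 (s = 1, t = 0) and r₁ = 107 = a·0 + b·1 (s = 0, t = 1); each new remainder r_{k+1} = r_{k-1} − q_k·r_k inherits s_{k+1} = s_{k-1} − q_k·s_k, t_{k+1} = t_{k-1} − q_k·t_k, so r_k = a·s_k + b·t_k at every step:
  q = 2: r = 61, s = 1 − 2·0 = 1, t = 0 − 2·1 = -2  (check: 275·1 + 107·(-2) = 61)
  q = 1: r = 46, s = 0 − 1·1 = -1, t = 1 − 1·(-2) = 3  (check: 275·(-1) + 107·3 = 46)
  q = 1: r = 15, s = 1 − 1·(-1) = 2, t = -2 − 1·3 = -5  (check: 275·2 + 107·(-5) = 15)
  q = 3: r = 1, s = -1 − 3·2 = -7, t = 3 − 3·(-5) = 18  (check: 275·(-7) + 107·18 = 1)
The row with r = 1 (the gcd) gives the Bezout coefficients s = -7, t = 18.
Result: 275 · (-7) + 107 · (18) = 1.

gcd(275, 107) = 1; s = -7, t = 18 (check: 275·(-7) + 107·18 = 1).


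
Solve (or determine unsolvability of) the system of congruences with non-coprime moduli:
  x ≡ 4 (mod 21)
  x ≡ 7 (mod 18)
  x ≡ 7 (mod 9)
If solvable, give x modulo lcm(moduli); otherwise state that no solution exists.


Moduli 21, 18, 9 are not pairwise coprime, so CRT works modulo lcm(m_i) when all pairwise compatibility conditions hold.
Pairwise compatibility: gcd(m_i, m_j) must divide a_i - a_j for every pair.
Merge one congruence at a time:
  Start: x ≡ 4 (mod 21).
  Combine with x ≡ 7 (mod 18): gcd(21, 18) = 3; 7 - 4 = 3, which IS divisible by 3, so compatible.
    Write x = 4 + 21·t and substitute into x ≡ 7 (mod 18): 21·t ≡ 7 − 4 = 3 (mod 18).
    Divide the congruence (and modulus) by g = 3: 7·t ≡ 1 (mod 6).
    Reduce coefficients mod 6: 1·t ≡ 1 (mod 6).
    So t ≡ 1 (mod 6).
    Then x = 4 + 21·1 = 25, valid modulo lcm(21, 18) = 126: x ≡ 25 (mod 126).
  Combine with x ≡ 7 (mod 9): gcd(126, 9) = 9; 7 - 25 = -18, which IS divisible by 9, so compatible.
    Write x = 25 + 126·t and substitute into x ≡ 7 (mod 9): 126·t ≡ 7 − 25 = -18 (mod 9).
    Divide the congruence (and modulus) by g = 9: 14·t ≡ -2 (mod 1).
    Modulo 1 every t works; take t = 0.
    Then x = 25 + 126·0 = 25, valid modulo lcm(126, 9) = 126: x ≡ 25 (mod 126).
Verify: 25 mod 21 = 4, 25 mod 18 = 7, 25 mod 9 = 7.

x ≡ 25 (mod 126).


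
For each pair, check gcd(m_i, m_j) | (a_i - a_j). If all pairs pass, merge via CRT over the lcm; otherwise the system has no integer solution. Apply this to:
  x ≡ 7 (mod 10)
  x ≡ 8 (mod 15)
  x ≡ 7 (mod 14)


Moduli 10, 15, 14 are not pairwise coprime, so CRT works modulo lcm(m_i) when all pairwise compatibility conditions hold.
Pairwise compatibility: gcd(m_i, m_j) must divide a_i - a_j for every pair.
Merge one congruence at a time:
  Start: x ≡ 7 (mod 10).
  Combine with x ≡ 8 (mod 15): gcd(10, 15) = 5, and 8 - 7 = 1 is NOT divisible by 5.
    ⇒ system is inconsistent (no integer solution).

No solution (the system is inconsistent).


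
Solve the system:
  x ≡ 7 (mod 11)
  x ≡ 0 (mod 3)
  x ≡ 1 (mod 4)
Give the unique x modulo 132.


Moduli 11, 3, 4 are pairwise coprime; by CRT there is a unique solution modulo M = 11 · 3 · 4 = 132.
Solve pairwise, accumulating the modulus:
  Start with x ≡ 7 (mod 11).
  Combine with x ≡ 0 (mod 3): since gcd(11, 3) = 1, we get a unique residue mod 33.
    Write x = 7 + 11·t and substitute into x ≡ 0 (mod 3): 11·t ≡ 0 − 7 = -7 (mod 3).
    Reduce coefficients mod 3: 2·t ≡ 2 (mod 3).
    The inverse of 2 mod 3 is 2 (since 2·2 = 4 = 1·3 + 1), so t ≡ 2·2 = 4 ≡ 1 (mod 3).
    Then x = 7 + 11·1 = 18, valid modulo lcm(11, 3) = 33: x ≡ 18 (mod 33).
  Combine with x ≡ 1 (mod 4): since gcd(33, 4) = 1, we get a unique residue mod 132.
    Write x = 18 + 33·t and substitute into x ≡ 1 (mod 4): 33·t ≡ 1 − 18 = -17 (mod 4).
    Reduce coefficients mod 4: 1·t ≡ 3 (mod 4).
    So t ≡ 3 (mod 4).
    Then x = 18 + 33·3 = 117, valid modulo lcm(33, 4) = 132: x ≡ 117 (mod 132).
Verify: 117 mod 11 = 7 ✓, 117 mod 3 = 0 ✓, 117 mod 4 = 1 ✓.

x ≡ 117 (mod 132).


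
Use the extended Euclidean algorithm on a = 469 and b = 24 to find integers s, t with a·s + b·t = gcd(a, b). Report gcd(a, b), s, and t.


Euclidean algorithm on (469, 24) — divide until remainder is 0:
  469 = 19 · 24 + 13
  24 = 1 · 13 + 11
  13 = 1 · 11 + 2
  11 = 5 · 2 + 1
  2 = 2 · 1 + 0
gcd(469, 24) = 1.
Track Bezout coefficients alongside the remainders: start with r₀ = 469 = a·1 + b·0 (s = 1, t = 0) and r₁ = 24 = a·0 + b·1 (s = 0, t = 1); each new remainder r_{k+1} = r_{k-1} − q_k·r_k inherits s_{k+1} = s_{k-1} − q_k·s_k, t_{k+1} = t_{k-1} − q_k·t_k, so r_k = a·s_k + b·t_k at every step:
  q = 19: r = 13, s = 1 − 19·0 = 1, t = 0 − 19·1 = -19  (check: 469·1 + 24·(-19) = 13)
  q = 1: r = 11, s = 0 − 1·1 = -1, t = 1 − 1·(-19) = 20  (check: 469·(-1) + 24·20 = 11)
  q = 1: r = 2, s = 1 − 1·(-1) = 2, t = -19 − 1·20 = -39  (check: 469·2 + 24·(-39) = 2)
  q = 5: r = 1, s = -1 − 5·2 = -11, t = 20 − 5·(-39) = 215  (check: 469·(-11) + 24·215 = 1)
The row with r = 1 (the gcd) gives the Bezout coefficients s = -11, t = 215.
Result: 469 · (-11) + 24 · (215) = 1.

gcd(469, 24) = 1; s = -11, t = 215 (check: 469·(-11) + 24·215 = 1).


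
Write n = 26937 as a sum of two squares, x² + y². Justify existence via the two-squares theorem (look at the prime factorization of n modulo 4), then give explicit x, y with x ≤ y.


Step 1: Factor n = 26937 = 3^2 · 41 · 73.
Step 2: Check the mod-4 condition on each prime factor: 3 ≡ 3 (mod 4), exponent 2 (must be even); 41 ≡ 1 (mod 4), exponent 1; 73 ≡ 1 (mod 4), exponent 1.
All primes ≡ 3 (mod 4) appear to even exponent (or don't appear), so by the two-squares theorem n IS expressible as a sum of two squares.
Step 3: Build a representation. Group n = k² · m with k = 3 and m = 41 · 73 = 2993 (a product of primes ≡ 1 (mod 4)); a representation of m scales to one of n via (k·x)² + (k·y)² = k²(x² + y²). Each prime p ≡ 1 (mod 4) is itself a sum of two squares; find a² by testing p − a² for a perfect square:
  41: 41 − 1² = 40, 41 − 2² = 37, 41 − 3² = 32, 41 − 4² = 25 = 5² ⇒ 41 = 4² + 5².
  73: 73 − 1² = 72, 73 − 2² = 69, 73 − 3² = 64 = 8² ⇒ 73 = 3² + 8².
  Combine using the Brahmagupta–Fibonacci identity (a² + b²)(c² + d²) = (ac − bd)² + (ad + bc)² = (ac + bd)² + (ad − bc)²:
  41 · 73 = 2993: from (4² + 5²)(3² + 8²), take (4·3 − 5·8, 4·8 + 5·3) = (12 − 40, 32 + 15) = (-28, 47); dropping signs (only squares matter) gives (28, 47); check 28² + 47² = 784 + 2209 = 2993 ✓.
  Scale by k = 3: (3·28, 3·47) = (84, 141).
Step 4: Order so x ≤ y and verify: 84² + 141² = 7056 + 19881 = 26937 = n. ✓

n = 26937 = 84² + 141² (one valid representation with x ≤ y).


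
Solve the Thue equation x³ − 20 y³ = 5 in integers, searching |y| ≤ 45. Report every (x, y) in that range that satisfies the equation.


The equation is x³ - 20y³ = 5. For fixed y, x³ = 20·y³ + 5, so a solution requires the RHS to be a perfect cube.
Strategy: iterate y from -45 to 45, compute RHS = 20·y³ + 5, and check whether it is a (positive or negative) perfect cube.
Check small values of y:
  y = 0: RHS = 5 is not a perfect cube.
  y = 1: RHS = 25 is not a perfect cube.
  y = -1: RHS = -15 is not a perfect cube.
  y = 2: RHS = 165 is not a perfect cube.
  y = -2: RHS = -155 is not a perfect cube.
  y = 3: RHS = 545 is not a perfect cube.
  y = -3: RHS = -535 is not a perfect cube.
Continuing the search up to |y| = 45 finds no solutions either.
No (x, y) in the scanned range satisfies the equation.

No integer solutions with |y| ≤ 45.


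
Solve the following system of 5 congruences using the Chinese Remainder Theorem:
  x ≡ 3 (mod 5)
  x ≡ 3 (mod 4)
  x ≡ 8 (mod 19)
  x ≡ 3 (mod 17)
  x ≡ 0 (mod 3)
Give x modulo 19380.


Product of moduli M = 5 · 4 · 19 · 17 · 3 = 19380.
Merge one congruence at a time:
  Start: x ≡ 3 (mod 5).
  Combine with x ≡ 3 (mod 4); new modulus lcm = 20.
    Write x = 3 + 5·t and substitute into x ≡ 3 (mod 4): 5·t ≡ 3 − 3 = 0 (mod 4).
    Reduce coefficients mod 4: 1·t ≡ 0 (mod 4).
    So t ≡ 0 (mod 4).
    Then x = 3 + 5·0 = 3, valid modulo lcm(5, 4) = 20: x ≡ 3 (mod 20).
  Combine with x ≡ 8 (mod 19); new modulus lcm = 380.
    Write x = 3 + 20·t and substitute into x ≡ 8 (mod 19): 20·t ≡ 8 − 3 = 5 (mod 19).
    Reduce coefficients mod 19: 1·t ≡ 5 (mod 19).
    So t ≡ 5 (mod 19).
    Then x = 3 + 20·5 = 103, valid modulo lcm(20, 19) = 380: x ≡ 103 (mod 380).
  Combine with x ≡ 3 (mod 17); new modulus lcm = 6460.
    Write x = 103 + 380·t and substitute into x ≡ 3 (mod 17): 380·t ≡ 3 − 103 = -100 (mod 17).
    Reduce coefficients mod 17: 6·t ≡ 2 (mod 17).
    The inverse of 6 mod 17 is 3 (since 6·3 = 18 = 1·17 + 1), so t ≡ 3·2 = 6 ≡ 6 (mod 17).
    Then x = 103 + 380·6 = 2383, valid modulo lcm(380, 17) = 6460: x ≡ 2383 (mod 6460).
  Combine with x ≡ 0 (mod 3); new modulus lcm = 19380.
    Write x = 2383 + 6460·t and substitute into x ≡ 0 (mod 3): 6460·t ≡ 0 − 2383 = -2383 (mod 3).
    Reduce coefficients mod 3: 1·t ≡ 2 (mod 3).
    So t ≡ 2 (mod 3).
    Then x = 2383 + 6460·2 = 15303, valid modulo lcm(6460, 3) = 19380: x ≡ 15303 (mod 19380).
Verify against each original: 15303 mod 5 = 3, 15303 mod 4 = 3, 15303 mod 19 = 8, 15303 mod 17 = 3, 15303 mod 3 = 0.

x ≡ 15303 (mod 19380).


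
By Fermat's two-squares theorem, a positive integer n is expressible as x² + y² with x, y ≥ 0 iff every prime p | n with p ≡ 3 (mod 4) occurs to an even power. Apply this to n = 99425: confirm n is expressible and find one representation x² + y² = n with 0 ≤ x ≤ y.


Step 1: Factor n = 99425 = 5^2 · 41 · 97.
Step 2: Check the mod-4 condition on each prime factor: 5 ≡ 1 (mod 4), exponent 2; 41 ≡ 1 (mod 4), exponent 1; 97 ≡ 1 (mod 4), exponent 1.
All primes ≡ 3 (mod 4) appear to even exponent (or don't appear), so by the two-squares theorem n IS expressible as a sum of two squares.
Step 3: Build a representation. Group n = k² · m with k = 5 and m = 41 · 97 = 3977 (a product of primes ≡ 1 (mod 4)); a representation of m scales to one of n via (k·x)² + (k·y)² = k²(x² + y²). Each prime p ≡ 1 (mod 4) is itself a sum of two squares; find a² by testing p − a² for a perfect square:
  41: 41 − 1² = 40, 41 − 2² = 37, 41 − 3² = 32, 41 − 4² = 25 = 5² ⇒ 41 = 4² + 5².
  97: 97 − 1² = 96, 97 − 2² = 93, 97 − 3² = 88, 97 − 4² = 81 = 9² ⇒ 97 = 4² + 9².
  Combine using the Brahmagupta–Fibonacci identity (a² + b²)(c² + d²) = (ac − bd)² + (ad + bc)² = (ac + bd)² + (ad − bc)²:
  41 · 97 = 3977: from (4² + 5²)(4² + 9²), take (4·4 − 5·9, 4·9 + 5·4) = (16 − 45, 36 + 20) = (-29, 56); dropping signs (only squares matter) gives (29, 56); check 29² + 56² = 841 + 3136 = 3977 ✓.
  Scale by k = 5: (5·29, 5·56) = (145, 280).
Step 4: Order so x ≤ y and verify: 145² + 280² = 21025 + 78400 = 99425 = n. ✓

n = 99425 = 145² + 280² (one valid representation with x ≤ y).


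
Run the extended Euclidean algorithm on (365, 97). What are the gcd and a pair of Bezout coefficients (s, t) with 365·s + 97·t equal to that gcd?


Euclidean algorithm on (365, 97) — divide until remainder is 0:
  365 = 3 · 97 + 74
  97 = 1 · 74 + 23
  74 = 3 · 23 + 5
  23 = 4 · 5 + 3
  5 = 1 · 3 + 2
  3 = 1 · 2 + 1
  2 = 2 · 1 + 0
gcd(365, 97) = 1.
Track Bezout coefficients alongside the remainders: start with r₀ = 365 = a·1 + b·0 (s = 1, t = 0) and r₁ = 97 = a·0 + b·1 (s = 0, t = 1); each new remainder r_{k+1} = r_{k-1} − q_k·r_k inherits s_{k+1} = s_{k-1} − q_k·s_k, t_{k+1} = t_{k-1} − q_k·t_k, so r_k = a·s_k + b·t_k at every step:
  q = 3: r = 74, s = 1 − 3·0 = 1, t = 0 − 3·1 = -3  (check: 365·1 + 97·(-3) = 74)
  q = 1: r = 23, s = 0 − 1·1 = -1, t = 1 − 1·(-3) = 4  (check: 365·(-1) + 97·4 = 23)
  q = 3: r = 5, s = 1 − 3·(-1) = 4, t = -3 − 3·4 = -15  (check: 365·4 + 97·(-15) = 5)
  q = 4: r = 3, s = -1 − 4·4 = -17, t = 4 − 4·(-15) = 64  (check: 365·(-17) + 97·64 = 3)
  q = 1: r = 2, s = 4 − 1·(-17) = 21, t = -15 − 1·64 = -79  (check: 365·21 + 97·(-79) = 2)
  q = 1: r = 1, s = -17 − 1·21 = -38, t = 64 − 1·(-79) = 143  (check: 365·(-38) + 97·143 = 1)
The row with r = 1 (the gcd) gives the Bezout coefficients s = -38, t = 143.
Result: 365 · (-38) + 97 · (143) = 1.

gcd(365, 97) = 1; s = -38, t = 143 (check: 365·(-38) + 97·143 = 1).


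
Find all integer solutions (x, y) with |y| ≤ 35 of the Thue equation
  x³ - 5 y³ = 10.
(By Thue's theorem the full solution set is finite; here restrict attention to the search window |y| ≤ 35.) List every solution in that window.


The equation is x³ - 5y³ = 10. For fixed y, x³ = 5·y³ + 10, so a solution requires the RHS to be a perfect cube.
Strategy: iterate y from -35 to 35, compute RHS = 5·y³ + 10, and check whether it is a (positive or negative) perfect cube.
Check small values of y:
  y = 0: RHS = 10 is not a perfect cube.
  y = 1: RHS = 15 is not a perfect cube.
  y = -1: RHS = 5 is not a perfect cube.
  y = 2: RHS = 50 is not a perfect cube.
  y = -2: RHS = -30 is not a perfect cube.
  y = 3: RHS = 145 is not a perfect cube.
  y = -3: RHS = -125 = (-5)³ ⇒ x = -5 works.
Continuing the search up to |y| = 35 finds no further solutions beyond those listed.
Collected solutions: (-5, -3).

Solutions (with |y| ≤ 35): (-5, -3).


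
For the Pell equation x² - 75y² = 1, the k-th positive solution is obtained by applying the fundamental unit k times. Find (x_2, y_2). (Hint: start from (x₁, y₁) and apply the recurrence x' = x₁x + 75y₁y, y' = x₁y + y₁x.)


Step 1: Find the fundamental solution (x₁, y₁) of x² - 75y² = 1.
  Expand √75 as a continued fraction. a₀ = ⌊√75⌋ = 8; iterate m_{k+1} = d_k·a_k − m_k, d_{k+1} = (75 − m_{k+1}²)/d_k, a_{k+1} = ⌊(a₀ + m_{k+1})/d_{k+1}⌋ (starting m₀ = 0, d₀ = 1), with convergents p_k = a_k·p_{k-1} + p_{k-2}, q_k = a_k·q_{k-1} + q_{k-2} (p₋₁ = 1, q₋₁ = 0):
  k = 0: a₀ = 8; p₀/q₀ = 8/1; p₀² − 75·q₀² = 64 − 75 = -11.
  k = 1: m = 8, d = 11, a = ⌊(8 + 8)/11⌋ = 1; p/q = (1·8 + 1)/(1·1 + 0) = 9/1; p² − 75·q² = 81 − 75 = 6.
  k = 2: m = 3, d = 6, a = ⌊(8 + 3)/6⌋ = 1; p/q = (1·9 + 8)/(1·1 + 1) = 17/2; p² − 75·q² = 289 − 300 = -11.
  k = 3: m = 3, d = 11, a = ⌊(8 + 3)/11⌋ = 1; p/q = (1·17 + 9)/(1·2 + 1) = 26/3; p² − 75·q² = 676 − 675 = 1.
  The first convergent with p² − 75·q² = 1 gives the fundamental solution (x₁, y₁) = (26, 3).
Step 2: Apply the recurrence (x_{n+1}, y_{n+1}) = (x₁x_n + 75y₁y_n, x₁y_n + y₁x_n) repeatedly.
  From (x_1, y_1) = (26, 3): x_2 = 26·26 + 75·3·3 = 1351; y_2 = 26·3 + 3·26 = 156.
Step 3: Verify x_2² - 75·y_2² = 1825201 - 1825200 = 1 (should be 1). ✓

(x_1, y_1) = (26, 3); (x_2, y_2) = (1351, 156).


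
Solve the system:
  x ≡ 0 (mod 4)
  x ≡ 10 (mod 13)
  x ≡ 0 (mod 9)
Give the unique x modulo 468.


Moduli 4, 13, 9 are pairwise coprime; by CRT there is a unique solution modulo M = 4 · 13 · 9 = 468.
Solve pairwise, accumulating the modulus:
  Start with x ≡ 0 (mod 4).
  Combine with x ≡ 10 (mod 13): since gcd(4, 13) = 1, we get a unique residue mod 52.
    Write x = 0 + 4·t and substitute into x ≡ 10 (mod 13): 4·t ≡ 10 − 0 = 10 (mod 13).
    The inverse of 4 mod 13 is 10 (since 4·10 = 40 = 3·13 + 1), so t ≡ 10·10 = 100 ≡ 9 (mod 13).
    Then x = 0 + 4·9 = 36, valid modulo lcm(4, 13) = 52: x ≡ 36 (mod 52).
  Combine with x ≡ 0 (mod 9): since gcd(52, 9) = 1, we get a unique residue mod 468.
    Write x = 36 + 52·t and substitute into x ≡ 0 (mod 9): 52·t ≡ 0 − 36 = -36 (mod 9).
    Reduce coefficients mod 9: 7·t ≡ 0 (mod 9).
    The inverse of 7 mod 9 is 4 (since 7·4 = 28 = 3·9 + 1), so t ≡ 4·0 = 0 ≡ 0 (mod 9).
    Then x = 36 + 52·0 = 36, valid modulo lcm(52, 9) = 468: x ≡ 36 (mod 468).
Verify: 36 mod 4 = 0 ✓, 36 mod 13 = 10 ✓, 36 mod 9 = 0 ✓.

x ≡ 36 (mod 468).


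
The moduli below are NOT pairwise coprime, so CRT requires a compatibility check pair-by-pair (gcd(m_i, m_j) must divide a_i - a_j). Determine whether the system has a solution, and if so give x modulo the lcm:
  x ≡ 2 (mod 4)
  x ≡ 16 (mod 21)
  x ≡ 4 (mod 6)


Moduli 4, 21, 6 are not pairwise coprime, so CRT works modulo lcm(m_i) when all pairwise compatibility conditions hold.
Pairwise compatibility: gcd(m_i, m_j) must divide a_i - a_j for every pair.
Merge one congruence at a time:
  Start: x ≡ 2 (mod 4).
  Combine with x ≡ 16 (mod 21): gcd(4, 21) = 1; 16 - 2 = 14, which IS divisible by 1, so compatible.
    Write x = 2 + 4·t and substitute into x ≡ 16 (mod 21): 4·t ≡ 16 − 2 = 14 (mod 21).
    The inverse of 4 mod 21 is 16 (since 4·16 = 64 = 3·21 + 1), so t ≡ 16·14 = 224 ≡ 14 (mod 21).
    Then x = 2 + 4·14 = 58, valid modulo lcm(4, 21) = 84: x ≡ 58 (mod 84).
  Combine with x ≡ 4 (mod 6): gcd(84, 6) = 6; 4 - 58 = -54, which IS divisible by 6, so compatible.
    Write x = 58 + 84·t and substitute into x ≡ 4 (mod 6): 84·t ≡ 4 − 58 = -54 (mod 6).
    Divide the congruence (and modulus) by g = 6: 14·t ≡ -9 (mod 1).
    Modulo 1 every t works; take t = 0.
    Then x = 58 + 84·0 = 58, valid modulo lcm(84, 6) = 84: x ≡ 58 (mod 84).
Verify: 58 mod 4 = 2, 58 mod 21 = 16, 58 mod 6 = 4.

x ≡ 58 (mod 84).


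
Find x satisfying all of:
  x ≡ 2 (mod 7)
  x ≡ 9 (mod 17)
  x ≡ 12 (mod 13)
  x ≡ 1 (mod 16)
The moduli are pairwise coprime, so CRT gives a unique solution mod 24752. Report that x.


Product of moduli M = 7 · 17 · 13 · 16 = 24752.
Merge one congruence at a time:
  Start: x ≡ 2 (mod 7).
  Combine with x ≡ 9 (mod 17); new modulus lcm = 119.
    Write x = 2 + 7·t and substitute into x ≡ 9 (mod 17): 7·t ≡ 9 − 2 = 7 (mod 17).
    The inverse of 7 mod 17 is 5 (since 7·5 = 35 = 2·17 + 1), so t ≡ 5·7 = 35 ≡ 1 (mod 17).
    Then x = 2 + 7·1 = 9, valid modulo lcm(7, 17) = 119: x ≡ 9 (mod 119).
  Combine with x ≡ 12 (mod 13); new modulus lcm = 1547.
    Write x = 9 + 119·t and substitute into x ≡ 12 (mod 13): 119·t ≡ 12 − 9 = 3 (mod 13).
    Reduce coefficients mod 13: 2·t ≡ 3 (mod 13).
    The inverse of 2 mod 13 is 7 (since 2·7 = 14 = 1·13 + 1), so t ≡ 7·3 = 21 ≡ 8 (mod 13).
    Then x = 9 + 119·8 = 961, valid modulo lcm(119, 13) = 1547: x ≡ 961 (mod 1547).
  Combine with x ≡ 1 (mod 16); new modulus lcm = 24752.
    Write x = 961 + 1547·t and substitute into x ≡ 1 (mod 16): 1547·t ≡ 1 − 961 = -960 (mod 16).
    Reduce coefficients mod 16: 11·t ≡ 0 (mod 16).
    The inverse of 11 mod 16 is 3 (since 11·3 = 33 = 2·16 + 1), so t ≡ 3·0 = 0 ≡ 0 (mod 16).
    Then x = 961 + 1547·0 = 961, valid modulo lcm(1547, 16) = 24752: x ≡ 961 (mod 24752).
Verify against each original: 961 mod 7 = 2, 961 mod 17 = 9, 961 mod 13 = 12, 961 mod 16 = 1.

x ≡ 961 (mod 24752).
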